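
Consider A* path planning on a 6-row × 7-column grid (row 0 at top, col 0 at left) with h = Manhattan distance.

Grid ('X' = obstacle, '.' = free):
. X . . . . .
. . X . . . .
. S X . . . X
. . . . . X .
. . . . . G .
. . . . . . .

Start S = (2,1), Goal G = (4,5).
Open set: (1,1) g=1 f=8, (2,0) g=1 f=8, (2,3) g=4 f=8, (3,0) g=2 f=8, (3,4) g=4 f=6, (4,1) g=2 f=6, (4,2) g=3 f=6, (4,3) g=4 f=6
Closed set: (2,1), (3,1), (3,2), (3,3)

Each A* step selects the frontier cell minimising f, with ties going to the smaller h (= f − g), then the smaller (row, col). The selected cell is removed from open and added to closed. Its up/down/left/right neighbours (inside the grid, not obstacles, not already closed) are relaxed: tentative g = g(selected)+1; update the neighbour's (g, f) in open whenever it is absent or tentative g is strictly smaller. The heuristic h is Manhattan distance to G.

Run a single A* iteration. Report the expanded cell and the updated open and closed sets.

step 1: expand (3,4) (f=6, h=2) → closed; open now [(1,1) g=1 f=8, (2,0) g=1 f=8, (2,3) g=4 f=8, (2,4) g=5 f=8, (3,0) g=2 f=8, (4,1) g=2 f=6, (4,2) g=3 f=6, (4,3) g=4 f=6, (4,4) g=5 f=6]

expanded=(3,4); open=[(1,1) g=1 f=8, (2,0) g=1 f=8, (2,3) g=4 f=8, (2,4) g=5 f=8, (3,0) g=2 f=8, (4,1) g=2 f=6, (4,2) g=3 f=6, (4,3) g=4 f=6, (4,4) g=5 f=6]; closed=[(2,1), (3,1), (3,2), (3,3), (3,4)]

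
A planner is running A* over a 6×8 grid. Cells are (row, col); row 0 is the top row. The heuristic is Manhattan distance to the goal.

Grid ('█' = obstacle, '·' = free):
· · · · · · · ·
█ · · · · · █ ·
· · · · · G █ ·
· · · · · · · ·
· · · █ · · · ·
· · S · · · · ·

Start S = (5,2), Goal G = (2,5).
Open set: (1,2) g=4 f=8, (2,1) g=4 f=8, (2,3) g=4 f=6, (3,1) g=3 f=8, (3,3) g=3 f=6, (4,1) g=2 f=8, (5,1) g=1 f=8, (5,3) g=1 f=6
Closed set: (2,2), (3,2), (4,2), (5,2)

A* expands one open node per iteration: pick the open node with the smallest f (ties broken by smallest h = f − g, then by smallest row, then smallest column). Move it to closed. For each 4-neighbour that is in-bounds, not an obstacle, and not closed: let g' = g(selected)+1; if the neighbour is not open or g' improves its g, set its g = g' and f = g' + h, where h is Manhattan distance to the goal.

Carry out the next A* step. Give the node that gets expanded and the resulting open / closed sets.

expanded=(2,3); open=[(1,2) g=4 f=8, (1,3) g=5 f=8, (2,1) g=4 f=8, (2,4) g=5 f=6, (3,1) g=3 f=8, (3,3) g=3 f=6, (4,1) g=2 f=8, (5,1) g=1 f=8, (5,3) g=1 f=6]; closed=[(2,2), (2,3), (3,2), (4,2), (5,2)]

step 1: expand (2,3) (f=6, h=2) → closed; open now [(1,2) g=4 f=8, (1,3) g=5 f=8, (2,1) g=4 f=8, (2,4) g=5 f=6, (3,1) g=3 f=8, (3,3) g=3 f=6, (4,1) g=2 f=8, (5,1) g=1 f=8, (5,3) g=1 f=6]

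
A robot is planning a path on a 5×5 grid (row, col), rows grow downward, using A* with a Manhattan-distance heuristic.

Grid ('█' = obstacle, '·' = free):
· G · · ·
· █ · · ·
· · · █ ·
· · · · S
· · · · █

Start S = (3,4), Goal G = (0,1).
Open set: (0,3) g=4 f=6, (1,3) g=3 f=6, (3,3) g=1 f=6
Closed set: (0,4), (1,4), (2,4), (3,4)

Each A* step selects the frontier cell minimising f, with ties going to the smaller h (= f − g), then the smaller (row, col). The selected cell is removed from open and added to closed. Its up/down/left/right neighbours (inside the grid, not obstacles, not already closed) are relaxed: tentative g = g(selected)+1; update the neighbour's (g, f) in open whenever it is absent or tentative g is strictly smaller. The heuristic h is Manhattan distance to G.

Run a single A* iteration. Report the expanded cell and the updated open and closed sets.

expanded=(0,3); open=[(0,2) g=5 f=6, (1,3) g=3 f=6, (3,3) g=1 f=6]; closed=[(0,3), (0,4), (1,4), (2,4), (3,4)]

step 1: expand (0,3) (f=6, h=2) → closed; open now [(0,2) g=5 f=6, (1,3) g=3 f=6, (3,3) g=1 f=6]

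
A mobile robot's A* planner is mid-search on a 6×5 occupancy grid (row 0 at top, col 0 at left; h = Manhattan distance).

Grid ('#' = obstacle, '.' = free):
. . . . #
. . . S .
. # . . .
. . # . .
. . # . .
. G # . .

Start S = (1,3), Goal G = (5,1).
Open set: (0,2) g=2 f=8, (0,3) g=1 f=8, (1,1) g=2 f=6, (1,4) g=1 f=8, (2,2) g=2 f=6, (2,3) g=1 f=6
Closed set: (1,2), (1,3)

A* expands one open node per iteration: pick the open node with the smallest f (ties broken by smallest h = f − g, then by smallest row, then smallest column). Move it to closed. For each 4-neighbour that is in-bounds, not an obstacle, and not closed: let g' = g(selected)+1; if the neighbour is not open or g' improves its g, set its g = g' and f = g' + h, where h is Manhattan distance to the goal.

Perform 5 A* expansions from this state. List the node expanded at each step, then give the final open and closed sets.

order=[(1,1) → (2,2) → (2,3) → (3,3) → (4,3)]; open=[(0,1) g=3 f=8, (0,2) g=2 f=8, (0,3) g=1 f=8, (1,0) g=3 f=8, (1,4) g=1 f=8, (2,4) g=2 f=8, (3,4) g=3 f=8, (4,4) g=4 f=8, (5,3) g=4 f=6]; closed=[(1,1), (1,2), (1,3), (2,2), (2,3), (3,3), (4,3)]

step 1: expand (1,1) (f=6, h=4) → closed; open now [(0,1) g=3 f=8, (0,2) g=2 f=8, (0,3) g=1 f=8, (1,0) g=3 f=8, (1,4) g=1 f=8, (2,2) g=2 f=6, (2,3) g=1 f=6]
step 2: expand (2,2) (f=6, h=4) → closed; open now [(0,1) g=3 f=8, (0,2) g=2 f=8, (0,3) g=1 f=8, (1,0) g=3 f=8, (1,4) g=1 f=8, (2,3) g=1 f=6]
step 3: expand (2,3) (f=6, h=5) → closed; open now [(0,1) g=3 f=8, (0,2) g=2 f=8, (0,3) g=1 f=8, (1,0) g=3 f=8, (1,4) g=1 f=8, (2,4) g=2 f=8, (3,3) g=2 f=6]
step 4: expand (3,3) (f=6, h=4) → closed; open now [(0,1) g=3 f=8, (0,2) g=2 f=8, (0,3) g=1 f=8, (1,0) g=3 f=8, (1,4) g=1 f=8, (2,4) g=2 f=8, (3,4) g=3 f=8, (4,3) g=3 f=6]
step 5: expand (4,3) (f=6, h=3) → closed; open now [(0,1) g=3 f=8, (0,2) g=2 f=8, (0,3) g=1 f=8, (1,0) g=3 f=8, (1,4) g=1 f=8, (2,4) g=2 f=8, (3,4) g=3 f=8, (4,4) g=4 f=8, (5,3) g=4 f=6]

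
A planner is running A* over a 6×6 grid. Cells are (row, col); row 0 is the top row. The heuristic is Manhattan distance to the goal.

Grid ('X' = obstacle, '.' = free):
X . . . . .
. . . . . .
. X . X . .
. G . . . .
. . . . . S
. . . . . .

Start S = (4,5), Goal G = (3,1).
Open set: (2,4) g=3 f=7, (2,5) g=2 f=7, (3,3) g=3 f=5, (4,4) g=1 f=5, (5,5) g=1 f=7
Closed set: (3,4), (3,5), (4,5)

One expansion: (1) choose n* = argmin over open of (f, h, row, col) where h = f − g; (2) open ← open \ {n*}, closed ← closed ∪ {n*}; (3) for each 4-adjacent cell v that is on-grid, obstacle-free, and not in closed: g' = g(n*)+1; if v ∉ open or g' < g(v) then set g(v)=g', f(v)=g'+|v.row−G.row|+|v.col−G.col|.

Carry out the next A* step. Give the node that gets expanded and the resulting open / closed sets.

expanded=(3,3); open=[(2,4) g=3 f=7, (2,5) g=2 f=7, (3,2) g=4 f=5, (4,3) g=4 f=7, (4,4) g=1 f=5, (5,5) g=1 f=7]; closed=[(3,3), (3,4), (3,5), (4,5)]

step 1: expand (3,3) (f=5, h=2) → closed; open now [(2,4) g=3 f=7, (2,5) g=2 f=7, (3,2) g=4 f=5, (4,3) g=4 f=7, (4,4) g=1 f=5, (5,5) g=1 f=7]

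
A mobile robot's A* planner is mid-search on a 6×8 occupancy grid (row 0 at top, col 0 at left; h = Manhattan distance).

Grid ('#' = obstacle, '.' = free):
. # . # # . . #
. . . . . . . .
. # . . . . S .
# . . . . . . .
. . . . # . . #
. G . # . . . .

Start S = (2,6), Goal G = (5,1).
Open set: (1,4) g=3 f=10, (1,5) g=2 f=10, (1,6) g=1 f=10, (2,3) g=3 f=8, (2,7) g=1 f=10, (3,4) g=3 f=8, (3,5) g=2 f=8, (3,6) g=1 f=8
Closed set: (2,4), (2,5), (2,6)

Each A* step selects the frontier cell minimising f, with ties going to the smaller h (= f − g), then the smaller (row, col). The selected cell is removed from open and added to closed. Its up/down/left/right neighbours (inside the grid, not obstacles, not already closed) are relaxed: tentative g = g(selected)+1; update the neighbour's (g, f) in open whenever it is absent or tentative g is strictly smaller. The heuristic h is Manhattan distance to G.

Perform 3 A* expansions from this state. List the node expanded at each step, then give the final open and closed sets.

order=[(2,3) → (2,2) → (3,2)]; open=[(1,2) g=5 f=10, (1,3) g=4 f=10, (1,4) g=3 f=10, (1,5) g=2 f=10, (1,6) g=1 f=10, (2,7) g=1 f=10, (3,1) g=6 f=8, (3,3) g=4 f=8, (3,4) g=3 f=8, (3,5) g=2 f=8, (3,6) g=1 f=8, (4,2) g=6 f=8]; closed=[(2,2), (2,3), (2,4), (2,5), (2,6), (3,2)]

step 1: expand (2,3) (f=8, h=5) → closed; open now [(1,3) g=4 f=10, (1,4) g=3 f=10, (1,5) g=2 f=10, (1,6) g=1 f=10, (2,2) g=4 f=8, (2,7) g=1 f=10, (3,3) g=4 f=8, (3,4) g=3 f=8, (3,5) g=2 f=8, (3,6) g=1 f=8]
step 2: expand (2,2) (f=8, h=4) → closed; open now [(1,2) g=5 f=10, (1,3) g=4 f=10, (1,4) g=3 f=10, (1,5) g=2 f=10, (1,6) g=1 f=10, (2,7) g=1 f=10, (3,2) g=5 f=8, (3,3) g=4 f=8, (3,4) g=3 f=8, (3,5) g=2 f=8, (3,6) g=1 f=8]
step 3: expand (3,2) (f=8, h=3) → closed; open now [(1,2) g=5 f=10, (1,3) g=4 f=10, (1,4) g=3 f=10, (1,5) g=2 f=10, (1,6) g=1 f=10, (2,7) g=1 f=10, (3,1) g=6 f=8, (3,3) g=4 f=8, (3,4) g=3 f=8, (3,5) g=2 f=8, (3,6) g=1 f=8, (4,2) g=6 f=8]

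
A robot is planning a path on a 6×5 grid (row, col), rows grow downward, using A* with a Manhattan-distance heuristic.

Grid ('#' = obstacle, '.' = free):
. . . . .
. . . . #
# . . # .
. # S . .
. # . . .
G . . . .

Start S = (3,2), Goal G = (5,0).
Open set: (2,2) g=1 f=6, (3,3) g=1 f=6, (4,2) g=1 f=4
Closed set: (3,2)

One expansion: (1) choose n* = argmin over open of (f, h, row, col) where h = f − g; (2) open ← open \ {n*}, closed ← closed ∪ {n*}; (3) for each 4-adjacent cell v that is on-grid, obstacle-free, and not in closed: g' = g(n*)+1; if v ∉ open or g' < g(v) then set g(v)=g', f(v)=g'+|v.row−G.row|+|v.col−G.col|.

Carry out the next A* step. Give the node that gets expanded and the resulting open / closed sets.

expanded=(4,2); open=[(2,2) g=1 f=6, (3,3) g=1 f=6, (4,3) g=2 f=6, (5,2) g=2 f=4]; closed=[(3,2), (4,2)]

step 1: expand (4,2) (f=4, h=3) → closed; open now [(2,2) g=1 f=6, (3,3) g=1 f=6, (4,3) g=2 f=6, (5,2) g=2 f=4]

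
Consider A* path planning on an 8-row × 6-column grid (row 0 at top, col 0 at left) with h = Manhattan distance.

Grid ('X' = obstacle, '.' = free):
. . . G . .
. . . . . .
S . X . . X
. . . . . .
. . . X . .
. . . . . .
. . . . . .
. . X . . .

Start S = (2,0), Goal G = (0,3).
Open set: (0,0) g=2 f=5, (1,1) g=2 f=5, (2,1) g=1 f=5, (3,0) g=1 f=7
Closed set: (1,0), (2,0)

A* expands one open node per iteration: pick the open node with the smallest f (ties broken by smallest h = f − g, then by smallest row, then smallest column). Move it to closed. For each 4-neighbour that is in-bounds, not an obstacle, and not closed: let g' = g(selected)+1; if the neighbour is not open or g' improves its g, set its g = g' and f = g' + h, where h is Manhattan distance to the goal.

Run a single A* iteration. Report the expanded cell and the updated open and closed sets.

step 1: expand (0,0) (f=5, h=3) → closed; open now [(0,1) g=3 f=5, (1,1) g=2 f=5, (2,1) g=1 f=5, (3,0) g=1 f=7]

expanded=(0,0); open=[(0,1) g=3 f=5, (1,1) g=2 f=5, (2,1) g=1 f=5, (3,0) g=1 f=7]; closed=[(0,0), (1,0), (2,0)]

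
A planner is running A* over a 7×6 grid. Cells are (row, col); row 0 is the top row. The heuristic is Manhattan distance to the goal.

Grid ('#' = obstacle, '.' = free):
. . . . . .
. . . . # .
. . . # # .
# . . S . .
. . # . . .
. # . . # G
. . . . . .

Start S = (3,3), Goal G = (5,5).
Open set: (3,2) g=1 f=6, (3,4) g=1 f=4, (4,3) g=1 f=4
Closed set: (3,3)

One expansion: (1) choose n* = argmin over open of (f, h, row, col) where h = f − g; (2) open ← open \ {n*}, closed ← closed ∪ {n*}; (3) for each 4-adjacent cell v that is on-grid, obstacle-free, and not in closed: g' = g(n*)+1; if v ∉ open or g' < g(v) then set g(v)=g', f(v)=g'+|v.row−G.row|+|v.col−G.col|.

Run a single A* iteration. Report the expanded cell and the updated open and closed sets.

step 1: expand (3,4) (f=4, h=3) → closed; open now [(3,2) g=1 f=6, (3,5) g=2 f=4, (4,3) g=1 f=4, (4,4) g=2 f=4]

expanded=(3,4); open=[(3,2) g=1 f=6, (3,5) g=2 f=4, (4,3) g=1 f=4, (4,4) g=2 f=4]; closed=[(3,3), (3,4)]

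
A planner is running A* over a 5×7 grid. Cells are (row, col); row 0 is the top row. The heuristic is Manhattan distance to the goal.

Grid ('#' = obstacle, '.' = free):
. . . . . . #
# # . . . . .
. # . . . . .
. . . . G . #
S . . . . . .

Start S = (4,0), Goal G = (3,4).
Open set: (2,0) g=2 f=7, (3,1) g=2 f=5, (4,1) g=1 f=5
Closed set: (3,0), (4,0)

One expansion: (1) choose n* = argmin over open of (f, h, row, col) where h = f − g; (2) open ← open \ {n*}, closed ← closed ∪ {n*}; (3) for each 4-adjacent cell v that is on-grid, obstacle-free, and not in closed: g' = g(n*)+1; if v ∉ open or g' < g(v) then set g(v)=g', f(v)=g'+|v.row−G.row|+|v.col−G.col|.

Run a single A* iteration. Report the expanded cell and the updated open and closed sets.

expanded=(3,1); open=[(2,0) g=2 f=7, (3,2) g=3 f=5, (4,1) g=1 f=5]; closed=[(3,0), (3,1), (4,0)]

step 1: expand (3,1) (f=5, h=3) → closed; open now [(2,0) g=2 f=7, (3,2) g=3 f=5, (4,1) g=1 f=5]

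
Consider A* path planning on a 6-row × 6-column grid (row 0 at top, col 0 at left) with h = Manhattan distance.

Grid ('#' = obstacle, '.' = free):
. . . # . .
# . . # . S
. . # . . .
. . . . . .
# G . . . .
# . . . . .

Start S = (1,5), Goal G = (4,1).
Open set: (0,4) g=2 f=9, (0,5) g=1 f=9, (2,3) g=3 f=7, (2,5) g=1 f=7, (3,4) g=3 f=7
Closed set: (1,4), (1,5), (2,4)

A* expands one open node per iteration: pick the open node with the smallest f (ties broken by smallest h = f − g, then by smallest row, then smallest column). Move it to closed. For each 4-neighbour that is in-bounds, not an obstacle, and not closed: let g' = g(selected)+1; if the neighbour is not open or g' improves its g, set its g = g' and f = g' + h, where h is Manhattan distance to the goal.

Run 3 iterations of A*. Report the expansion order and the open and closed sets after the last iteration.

order=[(2,3) → (3,3) → (3,2)]; open=[(0,4) g=2 f=9, (0,5) g=1 f=9, (2,5) g=1 f=7, (3,1) g=6 f=7, (3,4) g=3 f=7, (4,2) g=6 f=7, (4,3) g=5 f=7]; closed=[(1,4), (1,5), (2,3), (2,4), (3,2), (3,3)]

step 1: expand (2,3) (f=7, h=4) → closed; open now [(0,4) g=2 f=9, (0,5) g=1 f=9, (2,5) g=1 f=7, (3,3) g=4 f=7, (3,4) g=3 f=7]
step 2: expand (3,3) (f=7, h=3) → closed; open now [(0,4) g=2 f=9, (0,5) g=1 f=9, (2,5) g=1 f=7, (3,2) g=5 f=7, (3,4) g=3 f=7, (4,3) g=5 f=7]
step 3: expand (3,2) (f=7, h=2) → closed; open now [(0,4) g=2 f=9, (0,5) g=1 f=9, (2,5) g=1 f=7, (3,1) g=6 f=7, (3,4) g=3 f=7, (4,2) g=6 f=7, (4,3) g=5 f=7]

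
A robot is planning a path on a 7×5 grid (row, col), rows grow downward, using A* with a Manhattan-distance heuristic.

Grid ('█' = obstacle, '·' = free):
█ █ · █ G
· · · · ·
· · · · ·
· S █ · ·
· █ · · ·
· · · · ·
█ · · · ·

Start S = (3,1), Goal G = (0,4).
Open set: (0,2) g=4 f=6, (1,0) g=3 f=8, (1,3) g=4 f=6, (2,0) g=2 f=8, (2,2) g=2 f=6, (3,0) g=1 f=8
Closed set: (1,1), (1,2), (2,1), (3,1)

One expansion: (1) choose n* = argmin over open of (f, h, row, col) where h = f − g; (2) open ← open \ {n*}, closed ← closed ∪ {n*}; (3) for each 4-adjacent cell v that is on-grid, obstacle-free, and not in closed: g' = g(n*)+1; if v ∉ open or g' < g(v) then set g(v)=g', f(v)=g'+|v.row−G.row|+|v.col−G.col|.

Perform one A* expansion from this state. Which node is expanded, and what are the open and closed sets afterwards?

expanded=(0,2); open=[(1,0) g=3 f=8, (1,3) g=4 f=6, (2,0) g=2 f=8, (2,2) g=2 f=6, (3,0) g=1 f=8]; closed=[(0,2), (1,1), (1,2), (2,1), (3,1)]

step 1: expand (0,2) (f=6, h=2) → closed; open now [(1,0) g=3 f=8, (1,3) g=4 f=6, (2,0) g=2 f=8, (2,2) g=2 f=6, (3,0) g=1 f=8]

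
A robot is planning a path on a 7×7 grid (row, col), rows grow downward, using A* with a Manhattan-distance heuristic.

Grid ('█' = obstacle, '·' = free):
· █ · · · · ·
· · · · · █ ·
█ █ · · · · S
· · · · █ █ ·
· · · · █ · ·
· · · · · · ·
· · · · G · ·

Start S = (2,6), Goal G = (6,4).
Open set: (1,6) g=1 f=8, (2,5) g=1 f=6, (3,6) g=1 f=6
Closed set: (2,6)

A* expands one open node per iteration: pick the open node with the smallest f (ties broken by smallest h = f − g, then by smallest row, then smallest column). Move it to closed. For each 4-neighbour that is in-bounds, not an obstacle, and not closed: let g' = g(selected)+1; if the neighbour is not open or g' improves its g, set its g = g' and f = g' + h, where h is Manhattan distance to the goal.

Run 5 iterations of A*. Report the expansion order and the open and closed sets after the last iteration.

step 1: expand (2,5) (f=6, h=5) → closed; open now [(1,6) g=1 f=8, (2,4) g=2 f=6, (3,6) g=1 f=6]
step 2: expand (2,4) (f=6, h=4) → closed; open now [(1,4) g=3 f=8, (1,6) g=1 f=8, (2,3) g=3 f=8, (3,6) g=1 f=6]
step 3: expand (3,6) (f=6, h=5) → closed; open now [(1,4) g=3 f=8, (1,6) g=1 f=8, (2,3) g=3 f=8, (4,6) g=2 f=6]
step 4: expand (4,6) (f=6, h=4) → closed; open now [(1,4) g=3 f=8, (1,6) g=1 f=8, (2,3) g=3 f=8, (4,5) g=3 f=6, (5,6) g=3 f=6]
step 5: expand (4,5) (f=6, h=3) → closed; open now [(1,4) g=3 f=8, (1,6) g=1 f=8, (2,3) g=3 f=8, (5,5) g=4 f=6, (5,6) g=3 f=6]

order=[(2,5) → (2,4) → (3,6) → (4,6) → (4,5)]; open=[(1,4) g=3 f=8, (1,6) g=1 f=8, (2,3) g=3 f=8, (5,5) g=4 f=6, (5,6) g=3 f=6]; closed=[(2,4), (2,5), (2,6), (3,6), (4,5), (4,6)]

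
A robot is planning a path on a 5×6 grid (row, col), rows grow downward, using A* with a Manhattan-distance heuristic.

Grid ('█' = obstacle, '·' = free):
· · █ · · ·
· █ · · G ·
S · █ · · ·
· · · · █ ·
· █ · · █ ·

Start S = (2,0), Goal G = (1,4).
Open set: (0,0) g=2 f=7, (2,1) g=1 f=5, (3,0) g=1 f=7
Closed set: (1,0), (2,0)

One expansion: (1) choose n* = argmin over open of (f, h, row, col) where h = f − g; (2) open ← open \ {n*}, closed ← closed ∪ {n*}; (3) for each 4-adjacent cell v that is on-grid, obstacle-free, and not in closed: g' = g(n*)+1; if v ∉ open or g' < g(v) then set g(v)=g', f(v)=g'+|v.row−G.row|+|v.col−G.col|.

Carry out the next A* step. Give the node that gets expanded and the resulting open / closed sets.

step 1: expand (2,1) (f=5, h=4) → closed; open now [(0,0) g=2 f=7, (3,0) g=1 f=7, (3,1) g=2 f=7]

expanded=(2,1); open=[(0,0) g=2 f=7, (3,0) g=1 f=7, (3,1) g=2 f=7]; closed=[(1,0), (2,0), (2,1)]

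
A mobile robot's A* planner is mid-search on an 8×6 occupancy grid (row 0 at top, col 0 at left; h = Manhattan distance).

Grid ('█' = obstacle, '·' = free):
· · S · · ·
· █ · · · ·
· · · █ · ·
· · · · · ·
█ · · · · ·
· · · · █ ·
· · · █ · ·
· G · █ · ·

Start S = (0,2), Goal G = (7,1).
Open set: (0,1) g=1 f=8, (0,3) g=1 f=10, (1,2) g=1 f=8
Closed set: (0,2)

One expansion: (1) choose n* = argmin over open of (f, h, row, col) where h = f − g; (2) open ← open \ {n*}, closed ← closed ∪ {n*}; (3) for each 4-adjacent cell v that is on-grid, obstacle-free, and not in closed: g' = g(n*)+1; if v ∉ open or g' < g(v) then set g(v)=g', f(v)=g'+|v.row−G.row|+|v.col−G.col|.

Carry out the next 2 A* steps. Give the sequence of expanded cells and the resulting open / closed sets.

order=[(0,1) → (1,2)]; open=[(0,0) g=2 f=10, (0,3) g=1 f=10, (1,3) g=2 f=10, (2,2) g=2 f=8]; closed=[(0,1), (0,2), (1,2)]

step 1: expand (0,1) (f=8, h=7) → closed; open now [(0,0) g=2 f=10, (0,3) g=1 f=10, (1,2) g=1 f=8]
step 2: expand (1,2) (f=8, h=7) → closed; open now [(0,0) g=2 f=10, (0,3) g=1 f=10, (1,3) g=2 f=10, (2,2) g=2 f=8]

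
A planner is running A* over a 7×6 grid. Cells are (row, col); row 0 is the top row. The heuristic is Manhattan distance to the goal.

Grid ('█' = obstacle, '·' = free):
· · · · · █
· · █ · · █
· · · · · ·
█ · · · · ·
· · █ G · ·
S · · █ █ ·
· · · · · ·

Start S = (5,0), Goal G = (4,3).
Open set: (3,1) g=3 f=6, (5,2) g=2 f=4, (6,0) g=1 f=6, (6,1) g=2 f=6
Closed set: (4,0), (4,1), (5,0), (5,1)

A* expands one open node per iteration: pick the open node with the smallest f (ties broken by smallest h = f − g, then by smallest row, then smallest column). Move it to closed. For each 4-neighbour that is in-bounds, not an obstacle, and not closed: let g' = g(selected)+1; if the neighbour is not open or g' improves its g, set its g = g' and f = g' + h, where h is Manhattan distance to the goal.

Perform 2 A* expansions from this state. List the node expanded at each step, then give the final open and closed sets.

step 1: expand (5,2) (f=4, h=2) → closed; open now [(3,1) g=3 f=6, (6,0) g=1 f=6, (6,1) g=2 f=6, (6,2) g=3 f=6]
step 2: expand (3,1) (f=6, h=3) → closed; open now [(2,1) g=4 f=8, (3,2) g=4 f=6, (6,0) g=1 f=6, (6,1) g=2 f=6, (6,2) g=3 f=6]

order=[(5,2) → (3,1)]; open=[(2,1) g=4 f=8, (3,2) g=4 f=6, (6,0) g=1 f=6, (6,1) g=2 f=6, (6,2) g=3 f=6]; closed=[(3,1), (4,0), (4,1), (5,0), (5,1), (5,2)]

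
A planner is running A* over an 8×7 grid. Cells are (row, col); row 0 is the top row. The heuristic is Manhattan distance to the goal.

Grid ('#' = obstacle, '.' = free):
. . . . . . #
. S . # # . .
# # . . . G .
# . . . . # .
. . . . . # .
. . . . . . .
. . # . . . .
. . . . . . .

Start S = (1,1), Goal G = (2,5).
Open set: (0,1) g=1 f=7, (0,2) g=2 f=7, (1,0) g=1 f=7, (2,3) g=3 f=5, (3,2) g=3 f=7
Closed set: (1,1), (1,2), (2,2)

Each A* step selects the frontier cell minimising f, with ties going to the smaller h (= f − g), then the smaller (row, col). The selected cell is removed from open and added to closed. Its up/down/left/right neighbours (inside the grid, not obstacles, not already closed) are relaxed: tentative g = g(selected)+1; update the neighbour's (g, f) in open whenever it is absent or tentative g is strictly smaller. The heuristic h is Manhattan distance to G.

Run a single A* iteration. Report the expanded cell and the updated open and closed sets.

expanded=(2,3); open=[(0,1) g=1 f=7, (0,2) g=2 f=7, (1,0) g=1 f=7, (2,4) g=4 f=5, (3,2) g=3 f=7, (3,3) g=4 f=7]; closed=[(1,1), (1,2), (2,2), (2,3)]

step 1: expand (2,3) (f=5, h=2) → closed; open now [(0,1) g=1 f=7, (0,2) g=2 f=7, (1,0) g=1 f=7, (2,4) g=4 f=5, (3,2) g=3 f=7, (3,3) g=4 f=7]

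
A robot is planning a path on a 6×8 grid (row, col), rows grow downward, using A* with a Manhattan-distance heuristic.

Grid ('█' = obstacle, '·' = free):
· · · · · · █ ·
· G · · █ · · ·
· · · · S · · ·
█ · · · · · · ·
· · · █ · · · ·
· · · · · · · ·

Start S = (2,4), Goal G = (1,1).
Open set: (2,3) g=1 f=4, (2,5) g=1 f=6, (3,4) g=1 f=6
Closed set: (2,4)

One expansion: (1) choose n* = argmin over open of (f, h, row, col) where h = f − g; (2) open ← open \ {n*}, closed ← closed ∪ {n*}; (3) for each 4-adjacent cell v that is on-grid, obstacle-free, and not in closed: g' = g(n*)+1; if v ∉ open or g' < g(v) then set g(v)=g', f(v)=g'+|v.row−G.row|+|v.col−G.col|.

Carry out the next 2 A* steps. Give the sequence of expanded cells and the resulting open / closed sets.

step 1: expand (2,3) (f=4, h=3) → closed; open now [(1,3) g=2 f=4, (2,2) g=2 f=4, (2,5) g=1 f=6, (3,3) g=2 f=6, (3,4) g=1 f=6]
step 2: expand (1,3) (f=4, h=2) → closed; open now [(0,3) g=3 f=6, (1,2) g=3 f=4, (2,2) g=2 f=4, (2,5) g=1 f=6, (3,3) g=2 f=6, (3,4) g=1 f=6]

order=[(2,3) → (1,3)]; open=[(0,3) g=3 f=6, (1,2) g=3 f=4, (2,2) g=2 f=4, (2,5) g=1 f=6, (3,3) g=2 f=6, (3,4) g=1 f=6]; closed=[(1,3), (2,3), (2,4)]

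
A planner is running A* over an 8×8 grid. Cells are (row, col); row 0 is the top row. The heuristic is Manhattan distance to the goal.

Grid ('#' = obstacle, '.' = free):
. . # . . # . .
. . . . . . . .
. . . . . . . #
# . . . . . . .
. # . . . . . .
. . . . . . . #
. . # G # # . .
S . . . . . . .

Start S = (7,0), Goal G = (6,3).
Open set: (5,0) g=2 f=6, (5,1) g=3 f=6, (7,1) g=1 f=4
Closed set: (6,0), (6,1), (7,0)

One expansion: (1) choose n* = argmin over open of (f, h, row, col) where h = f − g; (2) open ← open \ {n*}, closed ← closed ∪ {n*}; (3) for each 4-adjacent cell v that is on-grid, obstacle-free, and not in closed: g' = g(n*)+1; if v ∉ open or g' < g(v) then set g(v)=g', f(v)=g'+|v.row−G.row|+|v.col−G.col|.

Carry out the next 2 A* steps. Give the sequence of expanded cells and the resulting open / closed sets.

step 1: expand (7,1) (f=4, h=3) → closed; open now [(5,0) g=2 f=6, (5,1) g=3 f=6, (7,2) g=2 f=4]
step 2: expand (7,2) (f=4, h=2) → closed; open now [(5,0) g=2 f=6, (5,1) g=3 f=6, (7,3) g=3 f=4]

order=[(7,1) → (7,2)]; open=[(5,0) g=2 f=6, (5,1) g=3 f=6, (7,3) g=3 f=4]; closed=[(6,0), (6,1), (7,0), (7,1), (7,2)]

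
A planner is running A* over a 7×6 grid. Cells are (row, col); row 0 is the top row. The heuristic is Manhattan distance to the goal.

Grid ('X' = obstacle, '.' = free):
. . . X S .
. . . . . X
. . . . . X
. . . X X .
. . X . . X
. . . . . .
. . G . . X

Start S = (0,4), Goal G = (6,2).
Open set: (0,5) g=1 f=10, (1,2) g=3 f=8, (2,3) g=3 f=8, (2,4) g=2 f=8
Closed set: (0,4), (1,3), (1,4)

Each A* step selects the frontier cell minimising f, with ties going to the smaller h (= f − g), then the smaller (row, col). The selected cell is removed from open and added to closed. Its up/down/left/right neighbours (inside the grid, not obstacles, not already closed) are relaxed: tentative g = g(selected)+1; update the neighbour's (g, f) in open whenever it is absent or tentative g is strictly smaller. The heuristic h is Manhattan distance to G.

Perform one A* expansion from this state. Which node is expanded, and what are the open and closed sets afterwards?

step 1: expand (1,2) (f=8, h=5) → closed; open now [(0,2) g=4 f=10, (0,5) g=1 f=10, (1,1) g=4 f=10, (2,2) g=4 f=8, (2,3) g=3 f=8, (2,4) g=2 f=8]

expanded=(1,2); open=[(0,2) g=4 f=10, (0,5) g=1 f=10, (1,1) g=4 f=10, (2,2) g=4 f=8, (2,3) g=3 f=8, (2,4) g=2 f=8]; closed=[(0,4), (1,2), (1,3), (1,4)]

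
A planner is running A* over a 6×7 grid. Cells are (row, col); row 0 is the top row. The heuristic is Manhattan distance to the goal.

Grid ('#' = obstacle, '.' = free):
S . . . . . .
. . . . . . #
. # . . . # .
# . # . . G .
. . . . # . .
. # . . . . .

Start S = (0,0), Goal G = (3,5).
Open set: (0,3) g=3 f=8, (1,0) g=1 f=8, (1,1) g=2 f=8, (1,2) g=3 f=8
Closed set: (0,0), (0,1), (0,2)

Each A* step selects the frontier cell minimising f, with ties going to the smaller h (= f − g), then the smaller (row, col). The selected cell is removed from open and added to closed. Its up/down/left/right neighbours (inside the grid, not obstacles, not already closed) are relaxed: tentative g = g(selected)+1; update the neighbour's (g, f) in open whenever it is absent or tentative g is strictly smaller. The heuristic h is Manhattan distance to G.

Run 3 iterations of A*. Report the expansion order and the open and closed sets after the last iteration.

order=[(0,3) → (0,4) → (0,5)]; open=[(0,6) g=6 f=10, (1,0) g=1 f=8, (1,1) g=2 f=8, (1,2) g=3 f=8, (1,3) g=4 f=8, (1,4) g=5 f=8, (1,5) g=6 f=8]; closed=[(0,0), (0,1), (0,2), (0,3), (0,4), (0,5)]

step 1: expand (0,3) (f=8, h=5) → closed; open now [(0,4) g=4 f=8, (1,0) g=1 f=8, (1,1) g=2 f=8, (1,2) g=3 f=8, (1,3) g=4 f=8]
step 2: expand (0,4) (f=8, h=4) → closed; open now [(0,5) g=5 f=8, (1,0) g=1 f=8, (1,1) g=2 f=8, (1,2) g=3 f=8, (1,3) g=4 f=8, (1,4) g=5 f=8]
step 3: expand (0,5) (f=8, h=3) → closed; open now [(0,6) g=6 f=10, (1,0) g=1 f=8, (1,1) g=2 f=8, (1,2) g=3 f=8, (1,3) g=4 f=8, (1,4) g=5 f=8, (1,5) g=6 f=8]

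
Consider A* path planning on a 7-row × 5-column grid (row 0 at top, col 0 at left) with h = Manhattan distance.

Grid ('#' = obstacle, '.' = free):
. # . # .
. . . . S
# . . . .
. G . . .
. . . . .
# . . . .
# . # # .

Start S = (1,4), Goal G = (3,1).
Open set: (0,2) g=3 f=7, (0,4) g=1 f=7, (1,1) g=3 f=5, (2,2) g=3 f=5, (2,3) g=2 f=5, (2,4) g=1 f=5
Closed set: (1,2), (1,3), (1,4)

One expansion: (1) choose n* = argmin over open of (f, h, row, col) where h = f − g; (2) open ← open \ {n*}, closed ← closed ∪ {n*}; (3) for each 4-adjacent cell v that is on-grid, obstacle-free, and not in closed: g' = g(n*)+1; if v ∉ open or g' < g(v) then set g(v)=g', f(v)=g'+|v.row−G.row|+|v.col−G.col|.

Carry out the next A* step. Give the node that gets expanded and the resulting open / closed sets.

expanded=(1,1); open=[(0,2) g=3 f=7, (0,4) g=1 f=7, (1,0) g=4 f=7, (2,1) g=4 f=5, (2,2) g=3 f=5, (2,3) g=2 f=5, (2,4) g=1 f=5]; closed=[(1,1), (1,2), (1,3), (1,4)]

step 1: expand (1,1) (f=5, h=2) → closed; open now [(0,2) g=3 f=7, (0,4) g=1 f=7, (1,0) g=4 f=7, (2,1) g=4 f=5, (2,2) g=3 f=5, (2,3) g=2 f=5, (2,4) g=1 f=5]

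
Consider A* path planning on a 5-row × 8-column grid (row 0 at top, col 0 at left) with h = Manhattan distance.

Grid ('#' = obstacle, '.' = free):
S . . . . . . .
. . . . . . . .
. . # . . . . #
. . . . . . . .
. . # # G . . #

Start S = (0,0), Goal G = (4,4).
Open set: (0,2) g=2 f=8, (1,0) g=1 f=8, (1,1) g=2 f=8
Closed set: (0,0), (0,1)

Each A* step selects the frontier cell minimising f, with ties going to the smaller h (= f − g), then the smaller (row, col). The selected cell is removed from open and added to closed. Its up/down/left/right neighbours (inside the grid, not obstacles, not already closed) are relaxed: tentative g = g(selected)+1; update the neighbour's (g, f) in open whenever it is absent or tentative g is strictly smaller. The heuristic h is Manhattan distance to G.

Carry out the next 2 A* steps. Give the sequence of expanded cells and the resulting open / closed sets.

step 1: expand (0,2) (f=8, h=6) → closed; open now [(0,3) g=3 f=8, (1,0) g=1 f=8, (1,1) g=2 f=8, (1,2) g=3 f=8]
step 2: expand (0,3) (f=8, h=5) → closed; open now [(0,4) g=4 f=8, (1,0) g=1 f=8, (1,1) g=2 f=8, (1,2) g=3 f=8, (1,3) g=4 f=8]

order=[(0,2) → (0,3)]; open=[(0,4) g=4 f=8, (1,0) g=1 f=8, (1,1) g=2 f=8, (1,2) g=3 f=8, (1,3) g=4 f=8]; closed=[(0,0), (0,1), (0,2), (0,3)]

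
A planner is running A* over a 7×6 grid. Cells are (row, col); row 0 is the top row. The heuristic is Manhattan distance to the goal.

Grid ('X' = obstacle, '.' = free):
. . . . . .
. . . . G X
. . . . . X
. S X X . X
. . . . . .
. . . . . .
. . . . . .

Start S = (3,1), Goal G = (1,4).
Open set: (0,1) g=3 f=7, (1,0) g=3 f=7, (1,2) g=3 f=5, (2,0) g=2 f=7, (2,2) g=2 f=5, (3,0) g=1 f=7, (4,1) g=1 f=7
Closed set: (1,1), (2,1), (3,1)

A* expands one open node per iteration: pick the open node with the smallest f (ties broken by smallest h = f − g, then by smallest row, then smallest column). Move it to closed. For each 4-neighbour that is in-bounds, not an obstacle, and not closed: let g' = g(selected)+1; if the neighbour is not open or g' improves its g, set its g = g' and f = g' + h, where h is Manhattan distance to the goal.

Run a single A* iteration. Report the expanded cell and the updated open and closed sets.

step 1: expand (1,2) (f=5, h=2) → closed; open now [(0,1) g=3 f=7, (0,2) g=4 f=7, (1,0) g=3 f=7, (1,3) g=4 f=5, (2,0) g=2 f=7, (2,2) g=2 f=5, (3,0) g=1 f=7, (4,1) g=1 f=7]

expanded=(1,2); open=[(0,1) g=3 f=7, (0,2) g=4 f=7, (1,0) g=3 f=7, (1,3) g=4 f=5, (2,0) g=2 f=7, (2,2) g=2 f=5, (3,0) g=1 f=7, (4,1) g=1 f=7]; closed=[(1,1), (1,2), (2,1), (3,1)]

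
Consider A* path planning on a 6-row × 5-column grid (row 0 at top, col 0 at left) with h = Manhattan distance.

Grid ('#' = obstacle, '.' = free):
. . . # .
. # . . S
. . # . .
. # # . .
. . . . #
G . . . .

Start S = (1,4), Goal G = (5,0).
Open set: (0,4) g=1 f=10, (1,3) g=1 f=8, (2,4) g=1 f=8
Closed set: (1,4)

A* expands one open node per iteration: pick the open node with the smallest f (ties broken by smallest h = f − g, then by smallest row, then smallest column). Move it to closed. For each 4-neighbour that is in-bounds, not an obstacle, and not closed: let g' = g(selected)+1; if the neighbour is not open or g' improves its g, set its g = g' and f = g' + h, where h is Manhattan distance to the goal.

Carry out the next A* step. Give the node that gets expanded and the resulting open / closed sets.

step 1: expand (1,3) (f=8, h=7) → closed; open now [(0,4) g=1 f=10, (1,2) g=2 f=8, (2,3) g=2 f=8, (2,4) g=1 f=8]

expanded=(1,3); open=[(0,4) g=1 f=10, (1,2) g=2 f=8, (2,3) g=2 f=8, (2,4) g=1 f=8]; closed=[(1,3), (1,4)]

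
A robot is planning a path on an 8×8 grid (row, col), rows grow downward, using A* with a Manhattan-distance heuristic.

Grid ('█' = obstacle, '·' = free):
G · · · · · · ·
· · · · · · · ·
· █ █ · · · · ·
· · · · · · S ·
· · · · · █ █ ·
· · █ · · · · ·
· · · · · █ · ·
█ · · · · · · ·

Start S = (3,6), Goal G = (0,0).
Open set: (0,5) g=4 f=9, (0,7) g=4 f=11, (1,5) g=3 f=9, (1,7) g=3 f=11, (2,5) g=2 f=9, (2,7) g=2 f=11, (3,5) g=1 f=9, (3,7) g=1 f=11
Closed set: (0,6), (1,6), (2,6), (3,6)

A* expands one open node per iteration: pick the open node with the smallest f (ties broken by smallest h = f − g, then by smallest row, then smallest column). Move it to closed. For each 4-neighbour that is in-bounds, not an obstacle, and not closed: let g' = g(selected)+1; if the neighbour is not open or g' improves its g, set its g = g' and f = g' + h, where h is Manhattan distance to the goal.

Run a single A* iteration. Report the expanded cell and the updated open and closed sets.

expanded=(0,5); open=[(0,4) g=5 f=9, (0,7) g=4 f=11, (1,5) g=3 f=9, (1,7) g=3 f=11, (2,5) g=2 f=9, (2,7) g=2 f=11, (3,5) g=1 f=9, (3,7) g=1 f=11]; closed=[(0,5), (0,6), (1,6), (2,6), (3,6)]

step 1: expand (0,5) (f=9, h=5) → closed; open now [(0,4) g=5 f=9, (0,7) g=4 f=11, (1,5) g=3 f=9, (1,7) g=3 f=11, (2,5) g=2 f=9, (2,7) g=2 f=11, (3,5) g=1 f=9, (3,7) g=1 f=11]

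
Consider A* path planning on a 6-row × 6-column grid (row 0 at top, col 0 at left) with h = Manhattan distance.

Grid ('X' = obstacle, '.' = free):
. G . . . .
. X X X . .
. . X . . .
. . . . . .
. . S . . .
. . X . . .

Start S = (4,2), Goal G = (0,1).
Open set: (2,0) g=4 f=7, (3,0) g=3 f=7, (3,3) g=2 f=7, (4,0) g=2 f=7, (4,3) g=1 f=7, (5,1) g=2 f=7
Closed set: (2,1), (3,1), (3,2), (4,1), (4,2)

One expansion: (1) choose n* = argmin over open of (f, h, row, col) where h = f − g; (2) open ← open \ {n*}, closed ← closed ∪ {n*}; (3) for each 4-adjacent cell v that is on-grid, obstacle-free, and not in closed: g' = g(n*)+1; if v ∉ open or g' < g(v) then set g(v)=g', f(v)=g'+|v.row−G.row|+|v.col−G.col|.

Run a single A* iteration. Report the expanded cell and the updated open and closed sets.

expanded=(2,0); open=[(1,0) g=5 f=7, (3,0) g=3 f=7, (3,3) g=2 f=7, (4,0) g=2 f=7, (4,3) g=1 f=7, (5,1) g=2 f=7]; closed=[(2,0), (2,1), (3,1), (3,2), (4,1), (4,2)]

step 1: expand (2,0) (f=7, h=3) → closed; open now [(1,0) g=5 f=7, (3,0) g=3 f=7, (3,3) g=2 f=7, (4,0) g=2 f=7, (4,3) g=1 f=7, (5,1) g=2 f=7]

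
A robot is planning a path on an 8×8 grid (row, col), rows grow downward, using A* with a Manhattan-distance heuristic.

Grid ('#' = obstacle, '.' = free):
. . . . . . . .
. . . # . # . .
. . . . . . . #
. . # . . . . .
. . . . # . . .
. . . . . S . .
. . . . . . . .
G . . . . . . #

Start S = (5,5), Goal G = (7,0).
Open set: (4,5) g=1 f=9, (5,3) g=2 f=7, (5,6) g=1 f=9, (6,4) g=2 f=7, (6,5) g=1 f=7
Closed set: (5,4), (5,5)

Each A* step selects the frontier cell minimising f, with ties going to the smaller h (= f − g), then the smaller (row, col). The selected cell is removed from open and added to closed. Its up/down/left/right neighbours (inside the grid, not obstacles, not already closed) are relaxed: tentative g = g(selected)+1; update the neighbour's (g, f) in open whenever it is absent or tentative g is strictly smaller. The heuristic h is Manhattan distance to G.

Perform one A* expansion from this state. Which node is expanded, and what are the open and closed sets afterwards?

expanded=(5,3); open=[(4,3) g=3 f=9, (4,5) g=1 f=9, (5,2) g=3 f=7, (5,6) g=1 f=9, (6,3) g=3 f=7, (6,4) g=2 f=7, (6,5) g=1 f=7]; closed=[(5,3), (5,4), (5,5)]

step 1: expand (5,3) (f=7, h=5) → closed; open now [(4,3) g=3 f=9, (4,5) g=1 f=9, (5,2) g=3 f=7, (5,6) g=1 f=9, (6,3) g=3 f=7, (6,4) g=2 f=7, (6,5) g=1 f=7]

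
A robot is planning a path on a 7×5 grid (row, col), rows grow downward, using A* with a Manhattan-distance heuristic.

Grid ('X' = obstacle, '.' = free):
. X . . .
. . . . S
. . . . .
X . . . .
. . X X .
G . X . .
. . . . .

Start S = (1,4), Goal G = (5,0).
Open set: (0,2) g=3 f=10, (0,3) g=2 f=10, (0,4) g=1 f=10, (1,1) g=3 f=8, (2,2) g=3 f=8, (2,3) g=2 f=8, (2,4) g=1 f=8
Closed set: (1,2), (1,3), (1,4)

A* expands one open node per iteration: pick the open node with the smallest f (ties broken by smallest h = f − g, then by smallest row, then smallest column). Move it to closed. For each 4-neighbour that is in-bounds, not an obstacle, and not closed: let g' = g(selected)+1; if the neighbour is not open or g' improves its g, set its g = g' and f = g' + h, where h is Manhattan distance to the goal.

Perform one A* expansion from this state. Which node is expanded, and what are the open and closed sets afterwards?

expanded=(1,1); open=[(0,2) g=3 f=10, (0,3) g=2 f=10, (0,4) g=1 f=10, (1,0) g=4 f=8, (2,1) g=4 f=8, (2,2) g=3 f=8, (2,3) g=2 f=8, (2,4) g=1 f=8]; closed=[(1,1), (1,2), (1,3), (1,4)]

step 1: expand (1,1) (f=8, h=5) → closed; open now [(0,2) g=3 f=10, (0,3) g=2 f=10, (0,4) g=1 f=10, (1,0) g=4 f=8, (2,1) g=4 f=8, (2,2) g=3 f=8, (2,3) g=2 f=8, (2,4) g=1 f=8]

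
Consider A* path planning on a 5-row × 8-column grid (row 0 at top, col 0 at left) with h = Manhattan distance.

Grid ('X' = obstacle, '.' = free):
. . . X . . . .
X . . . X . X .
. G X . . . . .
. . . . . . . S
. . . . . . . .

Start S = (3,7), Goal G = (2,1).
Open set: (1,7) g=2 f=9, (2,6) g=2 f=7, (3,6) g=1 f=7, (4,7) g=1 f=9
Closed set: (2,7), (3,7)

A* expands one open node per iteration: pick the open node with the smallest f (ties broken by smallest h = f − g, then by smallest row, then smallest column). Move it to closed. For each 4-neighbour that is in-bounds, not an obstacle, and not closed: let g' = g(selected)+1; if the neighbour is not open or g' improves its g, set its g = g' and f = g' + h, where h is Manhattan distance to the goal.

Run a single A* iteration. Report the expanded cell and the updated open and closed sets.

expanded=(2,6); open=[(1,7) g=2 f=9, (2,5) g=3 f=7, (3,6) g=1 f=7, (4,7) g=1 f=9]; closed=[(2,6), (2,7), (3,7)]

step 1: expand (2,6) (f=7, h=5) → closed; open now [(1,7) g=2 f=9, (2,5) g=3 f=7, (3,6) g=1 f=7, (4,7) g=1 f=9]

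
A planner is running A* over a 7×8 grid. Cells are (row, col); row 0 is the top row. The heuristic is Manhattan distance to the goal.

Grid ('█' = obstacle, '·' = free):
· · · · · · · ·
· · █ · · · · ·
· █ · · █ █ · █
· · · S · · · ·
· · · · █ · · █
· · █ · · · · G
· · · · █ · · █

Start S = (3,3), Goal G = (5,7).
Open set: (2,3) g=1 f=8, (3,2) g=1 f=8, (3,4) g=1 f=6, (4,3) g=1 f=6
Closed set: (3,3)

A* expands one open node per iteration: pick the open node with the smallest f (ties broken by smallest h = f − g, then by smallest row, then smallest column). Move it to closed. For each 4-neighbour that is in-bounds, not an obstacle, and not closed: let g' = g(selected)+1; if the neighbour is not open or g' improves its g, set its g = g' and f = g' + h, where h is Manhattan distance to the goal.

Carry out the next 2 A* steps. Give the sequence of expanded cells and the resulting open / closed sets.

order=[(3,4) → (3,5)]; open=[(2,3) g=1 f=8, (3,2) g=1 f=8, (3,6) g=3 f=6, (4,3) g=1 f=6, (4,5) g=3 f=6]; closed=[(3,3), (3,4), (3,5)]

step 1: expand (3,4) (f=6, h=5) → closed; open now [(2,3) g=1 f=8, (3,2) g=1 f=8, (3,5) g=2 f=6, (4,3) g=1 f=6]
step 2: expand (3,5) (f=6, h=4) → closed; open now [(2,3) g=1 f=8, (3,2) g=1 f=8, (3,6) g=3 f=6, (4,3) g=1 f=6, (4,5) g=3 f=6]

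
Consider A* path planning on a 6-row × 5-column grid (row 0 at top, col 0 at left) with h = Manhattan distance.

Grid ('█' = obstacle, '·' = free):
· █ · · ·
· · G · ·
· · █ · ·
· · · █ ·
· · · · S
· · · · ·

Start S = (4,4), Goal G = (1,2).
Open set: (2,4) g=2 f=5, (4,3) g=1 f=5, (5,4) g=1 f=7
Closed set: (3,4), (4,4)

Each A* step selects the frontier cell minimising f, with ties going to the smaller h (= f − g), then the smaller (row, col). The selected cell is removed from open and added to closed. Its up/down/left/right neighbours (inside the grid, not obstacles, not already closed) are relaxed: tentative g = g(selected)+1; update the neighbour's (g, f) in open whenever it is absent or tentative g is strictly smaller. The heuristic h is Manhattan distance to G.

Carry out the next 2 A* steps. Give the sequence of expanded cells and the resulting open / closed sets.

step 1: expand (2,4) (f=5, h=3) → closed; open now [(1,4) g=3 f=5, (2,3) g=3 f=5, (4,3) g=1 f=5, (5,4) g=1 f=7]
step 2: expand (1,4) (f=5, h=2) → closed; open now [(0,4) g=4 f=7, (1,3) g=4 f=5, (2,3) g=3 f=5, (4,3) g=1 f=5, (5,4) g=1 f=7]

order=[(2,4) → (1,4)]; open=[(0,4) g=4 f=7, (1,3) g=4 f=5, (2,3) g=3 f=5, (4,3) g=1 f=5, (5,4) g=1 f=7]; closed=[(1,4), (2,4), (3,4), (4,4)]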